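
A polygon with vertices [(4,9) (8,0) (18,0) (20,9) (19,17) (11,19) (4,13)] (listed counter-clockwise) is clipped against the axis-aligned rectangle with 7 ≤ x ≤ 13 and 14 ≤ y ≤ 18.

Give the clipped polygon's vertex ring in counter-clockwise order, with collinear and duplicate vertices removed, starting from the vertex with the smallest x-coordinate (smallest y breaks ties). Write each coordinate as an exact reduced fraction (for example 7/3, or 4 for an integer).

1. After x ≥ 7: [(7,9/4) (8,0) (18,0) (20,9) (19,17) (11,19) (7,109/7)]
2. After x ≤ 13: [(7,9/4) (8,0) (13,0) (13,37/2) (11,19) (7,109/7)]
3. After y ≥ 14: [(7,14) (13,14) (13,37/2) (11,19) (7,109/7)]
4. After y ≤ 18: [(7,14) (13,14) (13,18) (59/6,18) (7,109/7)]
5. Canonical ring: [(7,14) (13,14) (13,18) (59/6,18) (7,109/7)]

Clipped polygon: [(7,14) (13,14) (13,18) (59/6,18) (7,109/7)]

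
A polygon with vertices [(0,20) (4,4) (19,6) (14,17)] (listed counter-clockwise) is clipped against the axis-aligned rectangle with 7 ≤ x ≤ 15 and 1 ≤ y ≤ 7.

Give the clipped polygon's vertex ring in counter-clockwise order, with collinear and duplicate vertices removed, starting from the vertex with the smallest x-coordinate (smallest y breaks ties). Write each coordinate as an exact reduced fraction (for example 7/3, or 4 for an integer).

1. After x ≥ 7: [(7,37/2) (7,22/5) (19,6) (14,17)]
2. After x ≤ 15: [(7,37/2) (7,22/5) (15,82/15) (15,74/5) (14,17)]
3. After y ≥ 1: [(7,37/2) (7,22/5) (15,82/15) (15,74/5) (14,17)]
4. After y ≤ 7: [(7,7) (7,22/5) (15,82/15) (15,7)]
5. Canonical ring: [(7,22/5) (15,82/15) (15,7) (7,7)]

Clipped polygon: [(7,22/5) (15,82/15) (15,7) (7,7)]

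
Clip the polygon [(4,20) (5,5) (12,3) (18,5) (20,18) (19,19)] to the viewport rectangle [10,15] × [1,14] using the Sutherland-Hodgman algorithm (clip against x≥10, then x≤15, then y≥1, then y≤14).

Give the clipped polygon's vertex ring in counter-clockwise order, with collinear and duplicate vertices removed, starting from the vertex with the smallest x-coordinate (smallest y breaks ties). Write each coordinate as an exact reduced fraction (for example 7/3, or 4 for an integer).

Clipped polygon: [(10,25/7) (12,3) (15,4) (15,14) (10,14)]

1. After x ≥ 10: [(10,98/5) (10,25/7) (12,3) (18,5) (20,18) (19,19)]
2. After x ≤ 15: [(15,289/15) (10,98/5) (10,25/7) (12,3) (15,4)]
3. After y ≥ 1: [(15,289/15) (10,98/5) (10,25/7) (12,3) (15,4)]
4. After y ≤ 14: [(15,14) (10,14) (10,25/7) (12,3) (15,4)]
5. Canonical ring: [(10,25/7) (12,3) (15,4) (15,14) (10,14)]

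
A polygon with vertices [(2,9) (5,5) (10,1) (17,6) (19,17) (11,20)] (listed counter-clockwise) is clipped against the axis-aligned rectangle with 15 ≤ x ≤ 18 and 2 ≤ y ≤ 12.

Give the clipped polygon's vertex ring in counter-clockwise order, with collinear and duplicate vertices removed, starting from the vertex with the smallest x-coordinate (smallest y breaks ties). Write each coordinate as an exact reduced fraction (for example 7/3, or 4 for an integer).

Clipped polygon: [(15,32/7) (17,6) (18,23/2) (18,12) (15,12)]

1. After x ≥ 15: [(15,32/7) (17,6) (19,17) (15,37/2)]
2. After x ≤ 18: [(15,32/7) (17,6) (18,23/2) (18,139/8) (15,37/2)]
3. After y ≥ 2: [(15,32/7) (17,6) (18,23/2) (18,139/8) (15,37/2)]
4. After y ≤ 12: [(15,12) (15,32/7) (17,6) (18,23/2) (18,12)]
5. Canonical ring: [(15,32/7) (17,6) (18,23/2) (18,12) (15,12)]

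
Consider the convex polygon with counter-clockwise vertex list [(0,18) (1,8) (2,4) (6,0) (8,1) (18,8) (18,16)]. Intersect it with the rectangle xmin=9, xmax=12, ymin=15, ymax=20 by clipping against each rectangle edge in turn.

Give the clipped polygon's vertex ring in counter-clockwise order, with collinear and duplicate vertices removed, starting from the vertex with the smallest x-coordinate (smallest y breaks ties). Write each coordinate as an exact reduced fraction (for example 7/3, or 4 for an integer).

Clipped polygon: [(9,15) (12,15) (12,50/3) (9,17)]

1. After x ≥ 9: [(9,17) (9,17/10) (18,8) (18,16)]
2. After x ≤ 12: [(12,50/3) (9,17) (9,17/10) (12,19/5)]
3. After y ≥ 15: [(12,15) (12,50/3) (9,17) (9,15)]
4. After y ≤ 20: [(12,15) (12,50/3) (9,17) (9,15)]
5. Canonical ring: [(9,15) (12,15) (12,50/3) (9,17)]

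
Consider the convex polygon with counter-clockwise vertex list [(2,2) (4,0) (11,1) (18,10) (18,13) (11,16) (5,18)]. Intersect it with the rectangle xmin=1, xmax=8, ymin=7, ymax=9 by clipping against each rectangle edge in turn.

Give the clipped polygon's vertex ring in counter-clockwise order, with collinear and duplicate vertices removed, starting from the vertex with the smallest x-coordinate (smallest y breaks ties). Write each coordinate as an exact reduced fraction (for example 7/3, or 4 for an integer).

Clipped polygon: [(47/16,7) (8,7) (8,9) (53/16,9)]

1. After x ≥ 1: [(2,2) (4,0) (11,1) (18,10) (18,13) (11,16) (5,18)]
2. After x ≤ 8: [(2,2) (4,0) (8,4/7) (8,17) (5,18)]
3. After y ≥ 7: [(47/16,7) (8,7) (8,17) (5,18)]
4. After y ≤ 9: [(53/16,9) (47/16,7) (8,7) (8,9)]
5. Canonical ring: [(47/16,7) (8,7) (8,9) (53/16,9)]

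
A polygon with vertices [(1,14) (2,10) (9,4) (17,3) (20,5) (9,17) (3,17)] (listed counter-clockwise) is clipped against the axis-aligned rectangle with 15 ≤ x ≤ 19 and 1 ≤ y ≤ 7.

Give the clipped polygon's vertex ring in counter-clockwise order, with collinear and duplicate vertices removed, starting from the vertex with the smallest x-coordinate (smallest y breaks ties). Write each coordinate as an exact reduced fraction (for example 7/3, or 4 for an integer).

1. After x ≥ 15: [(15,13/4) (17,3) (20,5) (15,115/11)]
2. After x ≤ 19: [(15,13/4) (17,3) (19,13/3) (19,67/11) (15,115/11)]
3. After y ≥ 1: [(15,13/4) (17,3) (19,13/3) (19,67/11) (15,115/11)]
4. After y ≤ 7: [(15,7) (15,13/4) (17,3) (19,13/3) (19,67/11) (109/6,7)]
5. Canonical ring: [(15,13/4) (17,3) (19,13/3) (19,67/11) (109/6,7) (15,7)]

Clipped polygon: [(15,13/4) (17,3) (19,13/3) (19,67/11) (109/6,7) (15,7)]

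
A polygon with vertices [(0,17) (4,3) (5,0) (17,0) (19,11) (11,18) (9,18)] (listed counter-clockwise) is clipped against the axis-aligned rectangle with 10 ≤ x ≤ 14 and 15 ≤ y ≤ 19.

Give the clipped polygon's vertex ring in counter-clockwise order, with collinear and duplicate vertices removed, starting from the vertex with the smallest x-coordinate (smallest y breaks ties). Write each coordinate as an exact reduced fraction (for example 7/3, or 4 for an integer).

1. After x ≥ 10: [(10,0) (17,0) (19,11) (11,18) (10,18)]
2. After x ≤ 14: [(10,0) (14,0) (14,123/8) (11,18) (10,18)]
3. After y ≥ 15: [(10,15) (14,15) (14,123/8) (11,18) (10,18)]
4. After y ≤ 19: [(10,15) (14,15) (14,123/8) (11,18) (10,18)]
5. Canonical ring: [(10,15) (14,15) (14,123/8) (11,18) (10,18)]

Clipped polygon: [(10,15) (14,15) (14,123/8) (11,18) (10,18)]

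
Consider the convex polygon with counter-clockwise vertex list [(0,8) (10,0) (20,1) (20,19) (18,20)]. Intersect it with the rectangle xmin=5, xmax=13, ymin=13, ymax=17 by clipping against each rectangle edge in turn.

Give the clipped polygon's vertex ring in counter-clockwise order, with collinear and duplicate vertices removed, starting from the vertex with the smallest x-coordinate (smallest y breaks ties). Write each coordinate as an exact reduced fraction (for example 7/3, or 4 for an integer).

1. After x ≥ 5: [(5,34/3) (5,4) (10,0) (20,1) (20,19) (18,20)]
2. After x ≤ 13: [(13,50/3) (5,34/3) (5,4) (10,0) (13,3/10)]
3. After y ≥ 13: [(13,13) (13,50/3) (15/2,13)]
4. After y ≤ 17: [(13,13) (13,50/3) (15/2,13)]
5. Canonical ring: [(15/2,13) (13,13) (13,50/3)]

Clipped polygon: [(15/2,13) (13,13) (13,50/3)]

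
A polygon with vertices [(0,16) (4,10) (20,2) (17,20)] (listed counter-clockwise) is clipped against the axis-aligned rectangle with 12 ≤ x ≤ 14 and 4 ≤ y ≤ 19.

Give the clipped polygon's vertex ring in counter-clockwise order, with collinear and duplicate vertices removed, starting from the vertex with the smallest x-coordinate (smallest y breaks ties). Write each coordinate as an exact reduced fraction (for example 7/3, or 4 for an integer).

Clipped polygon: [(12,6) (14,5) (14,19) (51/4,19) (12,320/17)]

1. After x ≥ 12: [(12,320/17) (12,6) (20,2) (17,20)]
2. After x ≤ 14: [(14,328/17) (12,320/17) (12,6) (14,5)]
3. After y ≥ 4: [(14,328/17) (12,320/17) (12,6) (14,5)]
4. After y ≤ 19: [(14,19) (51/4,19) (12,320/17) (12,6) (14,5)]
5. Canonical ring: [(12,6) (14,5) (14,19) (51/4,19) (12,320/17)]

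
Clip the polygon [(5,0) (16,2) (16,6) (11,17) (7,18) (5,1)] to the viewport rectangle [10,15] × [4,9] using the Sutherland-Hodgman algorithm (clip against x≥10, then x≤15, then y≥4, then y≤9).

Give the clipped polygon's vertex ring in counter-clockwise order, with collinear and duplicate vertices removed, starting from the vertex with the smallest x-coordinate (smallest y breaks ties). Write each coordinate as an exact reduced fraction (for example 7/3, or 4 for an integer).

Clipped polygon: [(10,4) (15,4) (15,41/5) (161/11,9) (10,9)]

1. After x ≥ 10: [(10,10/11) (16,2) (16,6) (11,17) (10,69/4)]
2. After x ≤ 15: [(10,10/11) (15,20/11) (15,41/5) (11,17) (10,69/4)]
3. After y ≥ 4: [(10,4) (15,4) (15,41/5) (11,17) (10,69/4)]
4. After y ≤ 9: [(10,9) (10,4) (15,4) (15,41/5) (161/11,9)]
5. Canonical ring: [(10,4) (15,4) (15,41/5) (161/11,9) (10,9)]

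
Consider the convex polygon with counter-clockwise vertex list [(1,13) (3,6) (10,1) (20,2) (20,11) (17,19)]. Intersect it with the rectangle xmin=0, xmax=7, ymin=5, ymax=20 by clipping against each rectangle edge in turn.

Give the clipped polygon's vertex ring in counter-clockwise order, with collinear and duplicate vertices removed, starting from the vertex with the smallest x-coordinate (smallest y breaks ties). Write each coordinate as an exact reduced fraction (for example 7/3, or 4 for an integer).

1. After x ≥ 0: [(1,13) (3,6) (10,1) (20,2) (20,11) (17,19)]
2. After x ≤ 7: [(7,61/4) (1,13) (3,6) (7,22/7)]
3. After y ≥ 5: [(7,5) (7,61/4) (1,13) (3,6) (22/5,5)]
4. After y ≤ 20: [(7,5) (7,61/4) (1,13) (3,6) (22/5,5)]
5. Canonical ring: [(1,13) (3,6) (22/5,5) (7,5) (7,61/4)]

Clipped polygon: [(1,13) (3,6) (22/5,5) (7,5) (7,61/4)]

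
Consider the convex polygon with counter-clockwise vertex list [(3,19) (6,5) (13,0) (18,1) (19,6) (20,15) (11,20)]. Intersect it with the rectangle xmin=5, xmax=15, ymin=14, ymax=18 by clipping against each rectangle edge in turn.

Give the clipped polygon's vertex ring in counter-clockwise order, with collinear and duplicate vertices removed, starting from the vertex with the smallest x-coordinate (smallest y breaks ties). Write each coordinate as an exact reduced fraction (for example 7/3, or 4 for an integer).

Clipped polygon: [(5,14) (15,14) (15,160/9) (73/5,18) (5,18)]

1. After x ≥ 5: [(5,77/4) (5,29/3) (6,5) (13,0) (18,1) (19,6) (20,15) (11,20)]
2. After x ≤ 15: [(5,77/4) (5,29/3) (6,5) (13,0) (15,2/5) (15,160/9) (11,20)]
3. After y ≥ 14: [(5,77/4) (5,14) (15,14) (15,160/9) (11,20)]
4. After y ≤ 18: [(5,18) (5,14) (15,14) (15,160/9) (73/5,18)]
5. Canonical ring: [(5,14) (15,14) (15,160/9) (73/5,18) (5,18)]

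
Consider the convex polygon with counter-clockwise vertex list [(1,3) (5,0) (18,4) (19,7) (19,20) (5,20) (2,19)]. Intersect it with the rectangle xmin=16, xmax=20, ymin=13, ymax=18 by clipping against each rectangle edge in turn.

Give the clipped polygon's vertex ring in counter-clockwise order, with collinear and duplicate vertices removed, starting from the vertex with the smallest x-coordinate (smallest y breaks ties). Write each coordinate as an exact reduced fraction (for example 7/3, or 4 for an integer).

Clipped polygon: [(16,13) (19,13) (19,18) (16,18)]

1. After x ≥ 16: [(16,44/13) (18,4) (19,7) (19,20) (16,20)]
2. After x ≤ 20: [(16,44/13) (18,4) (19,7) (19,20) (16,20)]
3. After y ≥ 13: [(16,13) (19,13) (19,20) (16,20)]
4. After y ≤ 18: [(16,18) (16,13) (19,13) (19,18)]
5. Canonical ring: [(16,13) (19,13) (19,18) (16,18)]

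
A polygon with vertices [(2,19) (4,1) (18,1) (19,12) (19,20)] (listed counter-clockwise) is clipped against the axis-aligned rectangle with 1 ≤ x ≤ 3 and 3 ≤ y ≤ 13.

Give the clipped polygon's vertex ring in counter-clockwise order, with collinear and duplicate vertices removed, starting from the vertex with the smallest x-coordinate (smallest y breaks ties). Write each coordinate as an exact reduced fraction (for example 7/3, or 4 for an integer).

1. After x ≥ 1: [(2,19) (4,1) (18,1) (19,12) (19,20)]
2. After x ≤ 3: [(3,324/17) (2,19) (3,10)]
3. After y ≥ 3: [(3,324/17) (2,19) (3,10)]
4. After y ≤ 13: [(3,13) (8/3,13) (3,10)]
5. Canonical ring: [(8/3,13) (3,10) (3,13)]

Clipped polygon: [(8/3,13) (3,10) (3,13)]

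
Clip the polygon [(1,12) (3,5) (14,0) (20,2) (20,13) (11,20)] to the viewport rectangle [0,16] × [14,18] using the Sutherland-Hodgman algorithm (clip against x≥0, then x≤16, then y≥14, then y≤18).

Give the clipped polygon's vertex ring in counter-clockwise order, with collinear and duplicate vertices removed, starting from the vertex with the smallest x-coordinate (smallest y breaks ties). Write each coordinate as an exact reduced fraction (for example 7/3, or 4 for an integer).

Clipped polygon: [(7/2,14) (16,14) (16,145/9) (95/7,18) (17/2,18)]

1. After x ≥ 0: [(1,12) (3,5) (14,0) (20,2) (20,13) (11,20)]
2. After x ≤ 16: [(1,12) (3,5) (14,0) (16,2/3) (16,145/9) (11,20)]
3. After y ≥ 14: [(7/2,14) (16,14) (16,145/9) (11,20)]
4. After y ≤ 18: [(17/2,18) (7/2,14) (16,14) (16,145/9) (95/7,18)]
5. Canonical ring: [(7/2,14) (16,14) (16,145/9) (95/7,18) (17/2,18)]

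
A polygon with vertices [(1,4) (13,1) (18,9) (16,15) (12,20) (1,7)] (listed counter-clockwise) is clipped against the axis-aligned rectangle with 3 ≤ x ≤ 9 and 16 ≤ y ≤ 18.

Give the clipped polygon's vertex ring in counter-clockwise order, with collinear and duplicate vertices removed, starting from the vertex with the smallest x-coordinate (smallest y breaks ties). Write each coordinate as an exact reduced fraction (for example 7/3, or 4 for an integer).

1. After x ≥ 3: [(3,7/2) (13,1) (18,9) (16,15) (12,20) (3,103/11)]
2. After x ≤ 9: [(3,7/2) (9,2) (9,181/11) (3,103/11)]
3. After y ≥ 16: [(9,16) (9,181/11) (112/13,16)]
4. After y ≤ 18: [(9,16) (9,181/11) (112/13,16)]
5. Canonical ring: [(112/13,16) (9,16) (9,181/11)]

Clipped polygon: [(112/13,16) (9,16) (9,181/11)]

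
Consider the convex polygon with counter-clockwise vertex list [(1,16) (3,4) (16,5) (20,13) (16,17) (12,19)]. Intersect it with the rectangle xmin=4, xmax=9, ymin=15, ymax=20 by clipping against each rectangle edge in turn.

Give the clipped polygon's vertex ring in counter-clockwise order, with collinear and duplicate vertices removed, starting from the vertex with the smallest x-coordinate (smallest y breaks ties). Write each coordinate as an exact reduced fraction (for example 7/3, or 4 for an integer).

1. After x ≥ 4: [(4,185/11) (4,53/13) (16,5) (20,13) (16,17) (12,19)]
2. After x ≤ 9: [(9,200/11) (4,185/11) (4,53/13) (9,58/13)]
3. After y ≥ 15: [(9,15) (9,200/11) (4,185/11) (4,15)]
4. After y ≤ 20: [(9,15) (9,200/11) (4,185/11) (4,15)]
5. Canonical ring: [(4,15) (9,15) (9,200/11) (4,185/11)]

Clipped polygon: [(4,15) (9,15) (9,200/11) (4,185/11)]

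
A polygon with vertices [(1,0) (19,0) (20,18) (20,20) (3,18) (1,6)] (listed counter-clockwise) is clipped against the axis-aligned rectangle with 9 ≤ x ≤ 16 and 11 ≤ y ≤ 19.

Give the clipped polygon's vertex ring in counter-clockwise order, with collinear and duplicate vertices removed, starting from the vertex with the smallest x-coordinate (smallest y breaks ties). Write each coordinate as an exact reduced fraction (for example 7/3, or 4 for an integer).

Clipped polygon: [(9,11) (16,11) (16,19) (23/2,19) (9,318/17)]

1. After x ≥ 9: [(9,0) (19,0) (20,18) (20,20) (9,318/17)]
2. After x ≤ 16: [(9,0) (16,0) (16,332/17) (9,318/17)]
3. After y ≥ 11: [(9,11) (16,11) (16,332/17) (9,318/17)]
4. After y ≤ 19: [(9,11) (16,11) (16,19) (23/2,19) (9,318/17)]
5. Canonical ring: [(9,11) (16,11) (16,19) (23/2,19) (9,318/17)]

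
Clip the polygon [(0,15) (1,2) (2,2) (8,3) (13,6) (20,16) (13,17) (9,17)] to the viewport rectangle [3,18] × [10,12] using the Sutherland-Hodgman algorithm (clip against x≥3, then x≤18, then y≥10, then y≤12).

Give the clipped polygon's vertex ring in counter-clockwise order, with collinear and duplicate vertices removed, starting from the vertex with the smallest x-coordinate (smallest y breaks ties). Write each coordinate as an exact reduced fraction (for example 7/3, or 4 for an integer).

1. After x ≥ 3: [(3,47/3) (3,13/6) (8,3) (13,6) (20,16) (13,17) (9,17)]
2. After x ≤ 18: [(3,47/3) (3,13/6) (8,3) (13,6) (18,92/7) (18,114/7) (13,17) (9,17)]
3. After y ≥ 10: [(3,47/3) (3,10) (79/5,10) (18,92/7) (18,114/7) (13,17) (9,17)]
4. After y ≤ 12: [(3,12) (3,10) (79/5,10) (86/5,12)]
5. Canonical ring: [(3,10) (79/5,10) (86/5,12) (3,12)]

Clipped polygon: [(3,10) (79/5,10) (86/5,12) (3,12)]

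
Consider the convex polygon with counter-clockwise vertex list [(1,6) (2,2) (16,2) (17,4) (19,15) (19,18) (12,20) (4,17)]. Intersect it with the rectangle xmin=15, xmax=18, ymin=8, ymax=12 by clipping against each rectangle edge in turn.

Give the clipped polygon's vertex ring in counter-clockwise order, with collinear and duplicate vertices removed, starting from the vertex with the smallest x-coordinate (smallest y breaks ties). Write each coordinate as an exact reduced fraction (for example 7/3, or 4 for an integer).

Clipped polygon: [(15,8) (195/11,8) (18,19/2) (18,12) (15,12)]

1. After x ≥ 15: [(15,2) (16,2) (17,4) (19,15) (19,18) (15,134/7)]
2. After x ≤ 18: [(15,2) (16,2) (17,4) (18,19/2) (18,128/7) (15,134/7)]
3. After y ≥ 8: [(15,8) (195/11,8) (18,19/2) (18,128/7) (15,134/7)]
4. After y ≤ 12: [(15,12) (15,8) (195/11,8) (18,19/2) (18,12)]
5. Canonical ring: [(15,8) (195/11,8) (18,19/2) (18,12) (15,12)]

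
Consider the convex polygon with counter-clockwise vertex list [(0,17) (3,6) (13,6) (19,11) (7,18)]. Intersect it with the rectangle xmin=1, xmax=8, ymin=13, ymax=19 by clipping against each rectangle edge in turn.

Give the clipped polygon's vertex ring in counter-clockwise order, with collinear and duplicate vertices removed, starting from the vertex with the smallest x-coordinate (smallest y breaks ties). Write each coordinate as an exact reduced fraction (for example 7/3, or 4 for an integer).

1. After x ≥ 1: [(1,120/7) (1,40/3) (3,6) (13,6) (19,11) (7,18)]
2. After x ≤ 8: [(1,120/7) (1,40/3) (3,6) (8,6) (8,209/12) (7,18)]
3. After y ≥ 13: [(1,120/7) (1,40/3) (12/11,13) (8,13) (8,209/12) (7,18)]
4. After y ≤ 19: [(1,120/7) (1,40/3) (12/11,13) (8,13) (8,209/12) (7,18)]
5. Canonical ring: [(1,40/3) (12/11,13) (8,13) (8,209/12) (7,18) (1,120/7)]

Clipped polygon: [(1,40/3) (12/11,13) (8,13) (8,209/12) (7,18) (1,120/7)]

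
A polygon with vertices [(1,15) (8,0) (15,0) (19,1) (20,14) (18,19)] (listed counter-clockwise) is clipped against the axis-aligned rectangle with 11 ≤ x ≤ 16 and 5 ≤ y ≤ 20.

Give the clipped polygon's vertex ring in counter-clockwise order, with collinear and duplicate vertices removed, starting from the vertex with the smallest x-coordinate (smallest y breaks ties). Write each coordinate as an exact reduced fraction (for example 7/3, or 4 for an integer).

Clipped polygon: [(11,5) (16,5) (16,315/17) (11,295/17)]

1. After x ≥ 11: [(11,295/17) (11,0) (15,0) (19,1) (20,14) (18,19)]
2. After x ≤ 16: [(16,315/17) (11,295/17) (11,0) (15,0) (16,1/4)]
3. After y ≥ 5: [(16,5) (16,315/17) (11,295/17) (11,5)]
4. After y ≤ 20: [(16,5) (16,315/17) (11,295/17) (11,5)]
5. Canonical ring: [(11,5) (16,5) (16,315/17) (11,295/17)]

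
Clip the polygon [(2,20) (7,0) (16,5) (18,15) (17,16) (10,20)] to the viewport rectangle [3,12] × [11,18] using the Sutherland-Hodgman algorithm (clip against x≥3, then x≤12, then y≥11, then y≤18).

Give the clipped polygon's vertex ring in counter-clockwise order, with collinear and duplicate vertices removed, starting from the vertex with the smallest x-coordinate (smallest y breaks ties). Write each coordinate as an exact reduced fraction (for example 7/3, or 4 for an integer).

Clipped polygon: [(3,16) (17/4,11) (12,11) (12,18) (3,18)]

1. After x ≥ 3: [(3,20) (3,16) (7,0) (16,5) (18,15) (17,16) (10,20)]
2. After x ≤ 12: [(3,20) (3,16) (7,0) (12,25/9) (12,132/7) (10,20)]
3. After y ≥ 11: [(3,20) (3,16) (17/4,11) (12,11) (12,132/7) (10,20)]
4. After y ≤ 18: [(3,18) (3,16) (17/4,11) (12,11) (12,18)]
5. Canonical ring: [(3,16) (17/4,11) (12,11) (12,18) (3,18)]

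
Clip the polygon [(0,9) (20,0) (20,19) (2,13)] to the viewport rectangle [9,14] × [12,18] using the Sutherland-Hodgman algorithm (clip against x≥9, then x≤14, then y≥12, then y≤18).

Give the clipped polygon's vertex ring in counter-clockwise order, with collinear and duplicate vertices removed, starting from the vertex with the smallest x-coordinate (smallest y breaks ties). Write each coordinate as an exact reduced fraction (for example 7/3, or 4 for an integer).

1. After x ≥ 9: [(9,99/20) (20,0) (20,19) (9,46/3)]
2. After x ≤ 14: [(9,99/20) (14,27/10) (14,17) (9,46/3)]
3. After y ≥ 12: [(9,12) (14,12) (14,17) (9,46/3)]
4. After y ≤ 18: [(9,12) (14,12) (14,17) (9,46/3)]
5. Canonical ring: [(9,12) (14,12) (14,17) (9,46/3)]

Clipped polygon: [(9,12) (14,12) (14,17) (9,46/3)]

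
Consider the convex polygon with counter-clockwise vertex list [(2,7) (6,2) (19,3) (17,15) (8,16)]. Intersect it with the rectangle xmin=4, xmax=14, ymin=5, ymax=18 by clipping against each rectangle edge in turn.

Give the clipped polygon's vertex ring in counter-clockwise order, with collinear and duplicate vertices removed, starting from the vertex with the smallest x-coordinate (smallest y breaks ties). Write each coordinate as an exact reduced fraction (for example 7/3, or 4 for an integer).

1. After x ≥ 4: [(4,10) (4,9/2) (6,2) (19,3) (17,15) (8,16)]
2. After x ≤ 14: [(4,10) (4,9/2) (6,2) (14,34/13) (14,46/3) (8,16)]
3. After y ≥ 5: [(4,10) (4,5) (14,5) (14,46/3) (8,16)]
4. After y ≤ 18: [(4,10) (4,5) (14,5) (14,46/3) (8,16)]
5. Canonical ring: [(4,5) (14,5) (14,46/3) (8,16) (4,10)]

Clipped polygon: [(4,5) (14,5) (14,46/3) (8,16) (4,10)]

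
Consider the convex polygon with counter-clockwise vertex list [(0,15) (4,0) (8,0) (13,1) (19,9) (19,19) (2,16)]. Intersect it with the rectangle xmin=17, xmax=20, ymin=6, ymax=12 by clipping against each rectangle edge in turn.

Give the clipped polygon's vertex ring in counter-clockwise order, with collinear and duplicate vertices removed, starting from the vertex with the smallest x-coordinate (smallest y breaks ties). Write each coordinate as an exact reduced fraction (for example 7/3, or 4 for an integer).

1. After x ≥ 17: [(17,19/3) (19,9) (19,19) (17,317/17)]
2. After x ≤ 20: [(17,19/3) (19,9) (19,19) (17,317/17)]
3. After y ≥ 6: [(17,19/3) (19,9) (19,19) (17,317/17)]
4. After y ≤ 12: [(17,12) (17,19/3) (19,9) (19,12)]
5. Canonical ring: [(17,19/3) (19,9) (19,12) (17,12)]

Clipped polygon: [(17,19/3) (19,9) (19,12) (17,12)]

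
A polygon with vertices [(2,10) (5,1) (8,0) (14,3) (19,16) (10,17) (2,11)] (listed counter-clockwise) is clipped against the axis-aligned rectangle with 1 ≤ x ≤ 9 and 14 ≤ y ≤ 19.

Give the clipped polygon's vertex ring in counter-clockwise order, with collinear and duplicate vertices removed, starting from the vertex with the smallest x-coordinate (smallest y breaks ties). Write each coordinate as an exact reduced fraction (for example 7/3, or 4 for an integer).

1. After x ≥ 1: [(2,10) (5,1) (8,0) (14,3) (19,16) (10,17) (2,11)]
2. After x ≤ 9: [(2,10) (5,1) (8,0) (9,1/2) (9,65/4) (2,11)]
3. After y ≥ 14: [(9,14) (9,65/4) (6,14)]
4. After y ≤ 19: [(9,14) (9,65/4) (6,14)]
5. Canonical ring: [(6,14) (9,14) (9,65/4)]

Clipped polygon: [(6,14) (9,14) (9,65/4)]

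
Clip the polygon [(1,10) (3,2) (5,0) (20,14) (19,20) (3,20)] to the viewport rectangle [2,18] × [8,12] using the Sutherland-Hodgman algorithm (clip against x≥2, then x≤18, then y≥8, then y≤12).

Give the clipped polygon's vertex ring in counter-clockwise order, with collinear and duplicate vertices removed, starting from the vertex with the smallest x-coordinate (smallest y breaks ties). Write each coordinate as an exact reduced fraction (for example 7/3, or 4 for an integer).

1. After x ≥ 2: [(2,15) (2,6) (3,2) (5,0) (20,14) (19,20) (3,20)]
2. After x ≤ 18: [(2,15) (2,6) (3,2) (5,0) (18,182/15) (18,20) (3,20)]
3. After y ≥ 8: [(2,15) (2,8) (95/7,8) (18,182/15) (18,20) (3,20)]
4. After y ≤ 12: [(2,12) (2,8) (95/7,8) (125/7,12)]
5. Canonical ring: [(2,8) (95/7,8) (125/7,12) (2,12)]

Clipped polygon: [(2,8) (95/7,8) (125/7,12) (2,12)]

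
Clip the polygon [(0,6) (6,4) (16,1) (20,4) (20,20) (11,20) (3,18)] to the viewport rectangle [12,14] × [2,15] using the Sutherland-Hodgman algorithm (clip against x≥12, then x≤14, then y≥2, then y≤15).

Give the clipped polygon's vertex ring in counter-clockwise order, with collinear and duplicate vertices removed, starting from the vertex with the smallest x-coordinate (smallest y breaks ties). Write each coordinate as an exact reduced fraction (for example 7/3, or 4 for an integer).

1. After x ≥ 12: [(12,11/5) (16,1) (20,4) (20,20) (12,20)]
2. After x ≤ 14: [(12,11/5) (14,8/5) (14,20) (12,20)]
3. After y ≥ 2: [(12,11/5) (38/3,2) (14,2) (14,20) (12,20)]
4. After y ≤ 15: [(12,15) (12,11/5) (38/3,2) (14,2) (14,15)]
5. Canonical ring: [(12,11/5) (38/3,2) (14,2) (14,15) (12,15)]

Clipped polygon: [(12,11/5) (38/3,2) (14,2) (14,15) (12,15)]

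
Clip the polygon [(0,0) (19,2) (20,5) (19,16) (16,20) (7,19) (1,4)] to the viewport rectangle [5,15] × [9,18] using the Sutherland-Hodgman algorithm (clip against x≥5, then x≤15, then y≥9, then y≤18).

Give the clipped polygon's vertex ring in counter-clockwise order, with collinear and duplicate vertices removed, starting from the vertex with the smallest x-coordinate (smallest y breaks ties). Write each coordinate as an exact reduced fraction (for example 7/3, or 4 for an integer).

1. After x ≥ 5: [(5,10/19) (19,2) (20,5) (19,16) (16,20) (7,19) (5,14)]
2. After x ≤ 15: [(5,10/19) (15,30/19) (15,179/9) (7,19) (5,14)]
3. After y ≥ 9: [(5,9) (15,9) (15,179/9) (7,19) (5,14)]
4. After y ≤ 18: [(5,9) (15,9) (15,18) (33/5,18) (5,14)]
5. Canonical ring: [(5,9) (15,9) (15,18) (33/5,18) (5,14)]

Clipped polygon: [(5,9) (15,9) (15,18) (33/5,18) (5,14)]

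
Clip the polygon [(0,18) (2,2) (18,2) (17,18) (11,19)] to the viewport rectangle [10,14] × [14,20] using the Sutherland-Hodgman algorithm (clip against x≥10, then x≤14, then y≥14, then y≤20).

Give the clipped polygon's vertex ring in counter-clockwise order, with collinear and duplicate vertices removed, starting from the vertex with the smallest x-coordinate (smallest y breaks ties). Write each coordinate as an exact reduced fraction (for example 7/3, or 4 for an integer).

1. After x ≥ 10: [(10,208/11) (10,2) (18,2) (17,18) (11,19)]
2. After x ≤ 14: [(10,208/11) (10,2) (14,2) (14,37/2) (11,19)]
3. After y ≥ 14: [(10,208/11) (10,14) (14,14) (14,37/2) (11,19)]
4. After y ≤ 20: [(10,208/11) (10,14) (14,14) (14,37/2) (11,19)]
5. Canonical ring: [(10,14) (14,14) (14,37/2) (11,19) (10,208/11)]

Clipped polygon: [(10,14) (14,14) (14,37/2) (11,19) (10,208/11)]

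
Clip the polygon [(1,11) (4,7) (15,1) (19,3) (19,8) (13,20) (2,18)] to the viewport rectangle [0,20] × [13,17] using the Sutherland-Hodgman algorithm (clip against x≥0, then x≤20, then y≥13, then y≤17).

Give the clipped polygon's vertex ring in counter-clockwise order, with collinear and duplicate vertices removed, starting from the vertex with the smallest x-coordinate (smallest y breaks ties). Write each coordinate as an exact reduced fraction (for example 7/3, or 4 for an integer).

1. After x ≥ 0: [(1,11) (4,7) (15,1) (19,3) (19,8) (13,20) (2,18)]
2. After x ≤ 20: [(1,11) (4,7) (15,1) (19,3) (19,8) (13,20) (2,18)]
3. After y ≥ 13: [(9/7,13) (33/2,13) (13,20) (2,18)]
4. After y ≤ 17: [(13/7,17) (9/7,13) (33/2,13) (29/2,17)]
5. Canonical ring: [(9/7,13) (33/2,13) (29/2,17) (13/7,17)]

Clipped polygon: [(9/7,13) (33/2,13) (29/2,17) (13/7,17)]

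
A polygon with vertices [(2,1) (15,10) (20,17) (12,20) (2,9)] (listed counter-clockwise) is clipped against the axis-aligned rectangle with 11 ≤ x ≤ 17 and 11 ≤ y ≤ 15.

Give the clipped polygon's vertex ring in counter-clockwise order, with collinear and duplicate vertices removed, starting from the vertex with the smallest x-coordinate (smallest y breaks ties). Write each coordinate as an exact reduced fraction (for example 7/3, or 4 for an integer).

1. After x ≥ 11: [(11,94/13) (15,10) (20,17) (12,20) (11,189/10)]
2. After x ≤ 17: [(11,94/13) (15,10) (17,64/5) (17,145/8) (12,20) (11,189/10)]
3. After y ≥ 11: [(11,11) (110/7,11) (17,64/5) (17,145/8) (12,20) (11,189/10)]
4. After y ≤ 15: [(11,15) (11,11) (110/7,11) (17,64/5) (17,15)]
5. Canonical ring: [(11,11) (110/7,11) (17,64/5) (17,15) (11,15)]

Clipped polygon: [(11,11) (110/7,11) (17,64/5) (17,15) (11,15)]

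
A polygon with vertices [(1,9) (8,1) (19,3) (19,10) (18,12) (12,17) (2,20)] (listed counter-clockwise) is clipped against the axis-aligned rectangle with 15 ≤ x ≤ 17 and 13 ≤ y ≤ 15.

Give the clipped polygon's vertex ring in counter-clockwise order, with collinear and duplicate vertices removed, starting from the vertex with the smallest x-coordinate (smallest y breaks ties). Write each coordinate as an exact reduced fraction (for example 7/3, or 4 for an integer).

1. After x ≥ 15: [(15,25/11) (19,3) (19,10) (18,12) (15,29/2)]
2. After x ≤ 17: [(15,25/11) (17,29/11) (17,77/6) (15,29/2)]
3. After y ≥ 13: [(15,13) (84/5,13) (15,29/2)]
4. After y ≤ 15: [(15,13) (84/5,13) (15,29/2)]
5. Canonical ring: [(15,13) (84/5,13) (15,29/2)]

Clipped polygon: [(15,13) (84/5,13) (15,29/2)]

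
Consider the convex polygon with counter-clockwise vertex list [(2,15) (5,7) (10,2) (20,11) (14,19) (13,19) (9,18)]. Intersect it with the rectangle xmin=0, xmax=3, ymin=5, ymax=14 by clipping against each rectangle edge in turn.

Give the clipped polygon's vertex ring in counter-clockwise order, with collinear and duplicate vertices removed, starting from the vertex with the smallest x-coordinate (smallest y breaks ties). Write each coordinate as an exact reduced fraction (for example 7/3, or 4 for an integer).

1. After x ≥ 0: [(2,15) (5,7) (10,2) (20,11) (14,19) (13,19) (9,18)]
2. After x ≤ 3: [(3,108/7) (2,15) (3,37/3)]
3. After y ≥ 5: [(3,108/7) (2,15) (3,37/3)]
4. After y ≤ 14: [(3,14) (19/8,14) (3,37/3)]
5. Canonical ring: [(19/8,14) (3,37/3) (3,14)]

Clipped polygon: [(19/8,14) (3,37/3) (3,14)]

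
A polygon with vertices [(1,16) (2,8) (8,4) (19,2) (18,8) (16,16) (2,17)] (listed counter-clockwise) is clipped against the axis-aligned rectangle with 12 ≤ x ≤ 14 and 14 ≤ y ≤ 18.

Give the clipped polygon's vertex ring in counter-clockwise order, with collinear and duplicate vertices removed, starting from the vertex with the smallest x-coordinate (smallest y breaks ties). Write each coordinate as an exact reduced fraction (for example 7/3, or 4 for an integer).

Clipped polygon: [(12,14) (14,14) (14,113/7) (12,114/7)]

1. After x ≥ 12: [(12,36/11) (19,2) (18,8) (16,16) (12,114/7)]
2. After x ≤ 14: [(12,36/11) (14,32/11) (14,113/7) (12,114/7)]
3. After y ≥ 14: [(12,14) (14,14) (14,113/7) (12,114/7)]
4. After y ≤ 18: [(12,14) (14,14) (14,113/7) (12,114/7)]
5. Canonical ring: [(12,14) (14,14) (14,113/7) (12,114/7)]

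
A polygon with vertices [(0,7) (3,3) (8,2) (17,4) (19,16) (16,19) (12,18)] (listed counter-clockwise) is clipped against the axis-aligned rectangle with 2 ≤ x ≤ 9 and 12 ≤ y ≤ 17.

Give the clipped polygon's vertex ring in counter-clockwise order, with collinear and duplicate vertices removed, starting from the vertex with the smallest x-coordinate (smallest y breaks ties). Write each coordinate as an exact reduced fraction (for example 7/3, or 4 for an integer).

Clipped polygon: [(60/11,12) (9,12) (9,61/4)]

1. After x ≥ 2: [(2,53/6) (2,13/3) (3,3) (8,2) (17,4) (19,16) (16,19) (12,18)]
2. After x ≤ 9: [(9,61/4) (2,53/6) (2,13/3) (3,3) (8,2) (9,20/9)]
3. After y ≥ 12: [(9,12) (9,61/4) (60/11,12)]
4. After y ≤ 17: [(9,12) (9,61/4) (60/11,12)]
5. Canonical ring: [(60/11,12) (9,12) (9,61/4)]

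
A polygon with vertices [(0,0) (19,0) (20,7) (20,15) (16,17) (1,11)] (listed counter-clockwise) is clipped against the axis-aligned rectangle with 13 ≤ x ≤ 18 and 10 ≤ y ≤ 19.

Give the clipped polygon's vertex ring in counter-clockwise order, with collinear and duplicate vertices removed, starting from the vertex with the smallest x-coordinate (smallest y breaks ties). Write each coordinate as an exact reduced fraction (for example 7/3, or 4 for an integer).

1. After x ≥ 13: [(13,0) (19,0) (20,7) (20,15) (16,17) (13,79/5)]
2. After x ≤ 18: [(13,0) (18,0) (18,16) (16,17) (13,79/5)]
3. After y ≥ 10: [(13,10) (18,10) (18,16) (16,17) (13,79/5)]
4. After y ≤ 19: [(13,10) (18,10) (18,16) (16,17) (13,79/5)]
5. Canonical ring: [(13,10) (18,10) (18,16) (16,17) (13,79/5)]

Clipped polygon: [(13,10) (18,10) (18,16) (16,17) (13,79/5)]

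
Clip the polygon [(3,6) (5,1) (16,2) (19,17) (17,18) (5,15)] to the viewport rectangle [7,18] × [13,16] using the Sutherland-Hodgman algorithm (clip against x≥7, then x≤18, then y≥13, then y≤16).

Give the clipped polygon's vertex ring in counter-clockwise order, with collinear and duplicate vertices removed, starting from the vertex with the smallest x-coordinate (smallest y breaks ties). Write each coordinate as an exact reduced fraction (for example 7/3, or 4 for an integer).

1. After x ≥ 7: [(7,13/11) (16,2) (19,17) (17,18) (7,31/2)]
2. After x ≤ 18: [(7,13/11) (16,2) (18,12) (18,35/2) (17,18) (7,31/2)]
3. After y ≥ 13: [(7,13) (18,13) (18,35/2) (17,18) (7,31/2)]
4. After y ≤ 16: [(7,13) (18,13) (18,16) (9,16) (7,31/2)]
5. Canonical ring: [(7,13) (18,13) (18,16) (9,16) (7,31/2)]

Clipped polygon: [(7,13) (18,13) (18,16) (9,16) (7,31/2)]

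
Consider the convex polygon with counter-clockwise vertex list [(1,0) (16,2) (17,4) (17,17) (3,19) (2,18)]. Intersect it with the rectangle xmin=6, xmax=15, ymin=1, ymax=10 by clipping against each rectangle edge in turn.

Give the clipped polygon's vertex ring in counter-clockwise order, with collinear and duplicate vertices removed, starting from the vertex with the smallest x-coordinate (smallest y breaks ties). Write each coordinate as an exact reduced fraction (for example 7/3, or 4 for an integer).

Clipped polygon: [(6,1) (17/2,1) (15,28/15) (15,10) (6,10)]

1. After x ≥ 6: [(6,2/3) (16,2) (17,4) (17,17) (6,130/7)]
2. After x ≤ 15: [(6,2/3) (15,28/15) (15,121/7) (6,130/7)]
3. After y ≥ 1: [(6,1) (17/2,1) (15,28/15) (15,121/7) (6,130/7)]
4. After y ≤ 10: [(6,10) (6,1) (17/2,1) (15,28/15) (15,10)]
5. Canonical ring: [(6,1) (17/2,1) (15,28/15) (15,10) (6,10)]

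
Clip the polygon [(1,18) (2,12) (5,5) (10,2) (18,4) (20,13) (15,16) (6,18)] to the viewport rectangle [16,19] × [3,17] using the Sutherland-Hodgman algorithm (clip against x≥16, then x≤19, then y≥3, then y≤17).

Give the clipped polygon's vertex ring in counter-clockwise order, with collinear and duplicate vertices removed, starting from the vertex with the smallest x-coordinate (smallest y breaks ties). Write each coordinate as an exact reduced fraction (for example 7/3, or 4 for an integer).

1. After x ≥ 16: [(16,7/2) (18,4) (20,13) (16,77/5)]
2. After x ≤ 19: [(16,7/2) (18,4) (19,17/2) (19,68/5) (16,77/5)]
3. After y ≥ 3: [(16,7/2) (18,4) (19,17/2) (19,68/5) (16,77/5)]
4. After y ≤ 17: [(16,7/2) (18,4) (19,17/2) (19,68/5) (16,77/5)]
5. Canonical ring: [(16,7/2) (18,4) (19,17/2) (19,68/5) (16,77/5)]

Clipped polygon: [(16,7/2) (18,4) (19,17/2) (19,68/5) (16,77/5)]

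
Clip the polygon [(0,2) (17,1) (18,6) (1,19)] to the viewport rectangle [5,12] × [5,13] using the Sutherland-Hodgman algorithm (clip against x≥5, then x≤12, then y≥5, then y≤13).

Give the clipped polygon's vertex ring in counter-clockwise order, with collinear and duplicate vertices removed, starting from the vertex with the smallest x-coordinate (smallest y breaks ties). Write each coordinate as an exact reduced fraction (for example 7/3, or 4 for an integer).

Clipped polygon: [(5,5) (12,5) (12,180/17) (115/13,13) (5,13)]

1. After x ≥ 5: [(5,29/17) (17,1) (18,6) (5,271/17)]
2. After x ≤ 12: [(5,29/17) (12,22/17) (12,180/17) (5,271/17)]
3. After y ≥ 5: [(5,5) (12,5) (12,180/17) (5,271/17)]
4. After y ≤ 13: [(5,13) (5,5) (12,5) (12,180/17) (115/13,13)]
5. Canonical ring: [(5,5) (12,5) (12,180/17) (115/13,13) (5,13)]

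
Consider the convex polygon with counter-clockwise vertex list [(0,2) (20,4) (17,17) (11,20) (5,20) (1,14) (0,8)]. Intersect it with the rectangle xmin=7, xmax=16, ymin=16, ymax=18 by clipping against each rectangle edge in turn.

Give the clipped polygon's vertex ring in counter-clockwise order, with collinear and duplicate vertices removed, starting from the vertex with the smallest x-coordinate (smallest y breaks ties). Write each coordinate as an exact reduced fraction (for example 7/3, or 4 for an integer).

Clipped polygon: [(7,16) (16,16) (16,35/2) (15,18) (7,18)]

1. After x ≥ 7: [(7,27/10) (20,4) (17,17) (11,20) (7,20)]
2. After x ≤ 16: [(7,27/10) (16,18/5) (16,35/2) (11,20) (7,20)]
3. After y ≥ 16: [(7,16) (16,16) (16,35/2) (11,20) (7,20)]
4. After y ≤ 18: [(7,18) (7,16) (16,16) (16,35/2) (15,18)]
5. Canonical ring: [(7,16) (16,16) (16,35/2) (15,18) (7,18)]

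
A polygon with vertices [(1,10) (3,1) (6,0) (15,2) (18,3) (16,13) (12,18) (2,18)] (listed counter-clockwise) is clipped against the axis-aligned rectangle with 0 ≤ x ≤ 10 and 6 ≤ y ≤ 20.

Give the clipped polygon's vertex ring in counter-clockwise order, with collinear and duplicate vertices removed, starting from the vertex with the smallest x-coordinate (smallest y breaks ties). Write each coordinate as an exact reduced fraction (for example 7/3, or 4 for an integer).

Clipped polygon: [(1,10) (17/9,6) (10,6) (10,18) (2,18)]

1. After x ≥ 0: [(1,10) (3,1) (6,0) (15,2) (18,3) (16,13) (12,18) (2,18)]
2. After x ≤ 10: [(1,10) (3,1) (6,0) (10,8/9) (10,18) (2,18)]
3. After y ≥ 6: [(1,10) (17/9,6) (10,6) (10,18) (2,18)]
4. After y ≤ 20: [(1,10) (17/9,6) (10,6) (10,18) (2,18)]
5. Canonical ring: [(1,10) (17/9,6) (10,6) (10,18) (2,18)]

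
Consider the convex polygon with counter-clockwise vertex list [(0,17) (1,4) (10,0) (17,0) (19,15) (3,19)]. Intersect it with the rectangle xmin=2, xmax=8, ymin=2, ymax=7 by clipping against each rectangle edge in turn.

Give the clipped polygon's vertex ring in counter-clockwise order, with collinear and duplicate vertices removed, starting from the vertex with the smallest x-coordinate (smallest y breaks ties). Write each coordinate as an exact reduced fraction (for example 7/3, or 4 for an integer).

Clipped polygon: [(2,32/9) (11/2,2) (8,2) (8,7) (2,7)]

1. After x ≥ 2: [(2,55/3) (2,32/9) (10,0) (17,0) (19,15) (3,19)]
2. After x ≤ 8: [(2,55/3) (2,32/9) (8,8/9) (8,71/4) (3,19)]
3. After y ≥ 2: [(2,55/3) (2,32/9) (11/2,2) (8,2) (8,71/4) (3,19)]
4. After y ≤ 7: [(2,7) (2,32/9) (11/2,2) (8,2) (8,7)]
5. Canonical ring: [(2,32/9) (11/2,2) (8,2) (8,7) (2,7)]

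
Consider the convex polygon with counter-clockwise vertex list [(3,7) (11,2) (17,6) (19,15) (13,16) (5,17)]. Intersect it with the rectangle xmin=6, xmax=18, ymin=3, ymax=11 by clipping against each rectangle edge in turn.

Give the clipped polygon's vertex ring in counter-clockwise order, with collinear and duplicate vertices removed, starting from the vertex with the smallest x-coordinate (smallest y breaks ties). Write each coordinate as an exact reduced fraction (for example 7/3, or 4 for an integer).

1. After x ≥ 6: [(6,41/8) (11,2) (17,6) (19,15) (13,16) (6,135/8)]
2. After x ≤ 18: [(6,41/8) (11,2) (17,6) (18,21/2) (18,91/6) (13,16) (6,135/8)]
3. After y ≥ 3: [(6,41/8) (47/5,3) (25/2,3) (17,6) (18,21/2) (18,91/6) (13,16) (6,135/8)]
4. After y ≤ 11: [(6,11) (6,41/8) (47/5,3) (25/2,3) (17,6) (18,21/2) (18,11)]
5. Canonical ring: [(6,41/8) (47/5,3) (25/2,3) (17,6) (18,21/2) (18,11) (6,11)]

Clipped polygon: [(6,41/8) (47/5,3) (25/2,3) (17,6) (18,21/2) (18,11) (6,11)]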